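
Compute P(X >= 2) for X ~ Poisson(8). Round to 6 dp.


P(X>=2) = 1 - P(X<=1) = 1 - (e^(-8)*8^0/0! + e^(-8)*8^1/1!)
≈ 1 - (0.0003354626 + 0.0026837010)
= 1 - 0.0030191636 = 0.9969808364
≈ 0.996981

0.996981


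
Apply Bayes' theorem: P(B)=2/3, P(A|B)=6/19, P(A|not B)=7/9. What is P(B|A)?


P(A) = P(A|B)P(B) + P(A|B')P(B') = 6/19*2/3 + 7/9*1/3 = 241/513
P(B|A) = P(A|B)P(B)/P(A) = (4/19)/(241/513) = 108/241

108/241


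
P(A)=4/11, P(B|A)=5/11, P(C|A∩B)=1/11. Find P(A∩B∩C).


P(A∩B∩C) = P(A) * P(B|A) * P(C|A∩B)
= 4/11 * 5/11 * 1/11
= 20/121 * 1/11 = 20/1331

20/1331


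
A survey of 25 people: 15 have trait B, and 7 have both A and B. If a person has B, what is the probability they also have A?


P(A|B) = P(A∩B)/P(B) = (7/25)/(15/25) = 7/15

7/15


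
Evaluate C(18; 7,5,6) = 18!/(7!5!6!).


18! = 6402373705728000
Denominator: 7!=5040 * 5!=120 * 6!=720
Coefficient = 6402373705728000 / 435456000 = 14702688

14702688


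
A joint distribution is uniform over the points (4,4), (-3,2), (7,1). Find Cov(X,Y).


E[X]=8/3, E[Y]=7/3, E[XY]=17/3
Cov(X,Y) = E[XY] - E[X]E[Y] = 17/3 - 8/3*7/3 = -5/9

-5/9


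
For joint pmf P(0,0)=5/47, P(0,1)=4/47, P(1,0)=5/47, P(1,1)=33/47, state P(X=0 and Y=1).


Read from table: P(X=0, Y=1) = 4/47

4/47


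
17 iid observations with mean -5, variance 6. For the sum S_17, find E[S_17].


E[S_n] = n*E[X_1] = 17*-5 = -85

-85


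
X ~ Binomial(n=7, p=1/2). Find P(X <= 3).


P(X<=3) = P(X=0) + P(X=1) + P(X=2) + P(X=3)
= 1/128 + 7/128 + 21/128 + 35/128
= 1/2

1/2


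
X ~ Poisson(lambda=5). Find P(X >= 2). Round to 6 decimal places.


P(X>=2) = 1 - P(X<=1) = 1 - (e^(-5)*5^0/0! + e^(-5)*5^1/1!)
≈ 1 - (0.0067379470 + 0.0336897350)
= 1 - 0.0404276820 = 0.9595723180
≈ 0.959572

0.959572


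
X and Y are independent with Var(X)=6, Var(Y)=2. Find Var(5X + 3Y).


Independence => Cov(X,Y)=0
Var(5X + 3Y) = 5^2*Var(X) + 3^2*Var(Y)
= 25*6 + 9*2 = 168

168


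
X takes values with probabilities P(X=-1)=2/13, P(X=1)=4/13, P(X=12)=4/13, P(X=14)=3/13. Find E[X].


E[X] = sum(x * P(x))
= -1*2/13 + 1*4/13 + 12*4/13 + 14*3/13
= 92/13

92/13


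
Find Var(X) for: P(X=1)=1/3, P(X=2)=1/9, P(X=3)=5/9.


E[X] = 20/9, E[X^2] = 52/9
Var(X) = E[X^2] - (E[X])^2 = 52/9 - (20/9)^2 = 68/81

68/81


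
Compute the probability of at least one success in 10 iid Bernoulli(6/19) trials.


P(at least one) = 1 - P(none)
P(none) = (1 - 6/19)^10 = (13/19)^10 = 137858491849/6131066257801
P(at least one) = 1 - 137858491849/6131066257801 = 5993207765952/6131066257801

5993207765952/6131066257801


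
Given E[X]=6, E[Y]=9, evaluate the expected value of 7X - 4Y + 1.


E[7X - 4Y + 1] = 7*E[X] - 4*E[Y] + 1
= (7)*(6) + (-4)*(9) + (1)
= 42 - 36 + 1 = 7

7


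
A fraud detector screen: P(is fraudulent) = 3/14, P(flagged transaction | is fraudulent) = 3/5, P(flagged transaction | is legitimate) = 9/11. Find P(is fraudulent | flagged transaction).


P(A) = P(A|B)P(B) + P(A|B')P(B') = 3/5*3/14 + 9/11*11/14 = 27/35
P(B|A) = P(A|B)P(B)/P(A) = (9/70)/(27/35) = 1/6

1/6


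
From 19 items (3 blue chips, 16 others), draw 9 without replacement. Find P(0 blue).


P(X=0) = C(3,0)*C(16,9) / C(19,9)
= 1*11440 / 92378
= 11440/92378 = 40/323

40/323


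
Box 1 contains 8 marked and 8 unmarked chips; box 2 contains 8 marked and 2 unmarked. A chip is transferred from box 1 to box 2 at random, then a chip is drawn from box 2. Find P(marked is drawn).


P(transfer marked) = 8/16 = 1/2; P(transfer unmarked) = 1/2
If marked transferred: Urn II has 9 marked of 11, so P(marked|marked moved) = 9/11
If unmarked transferred: Urn II has 8 marked of 11, so P(marked|unmarked moved) = 8/11
By total probability: P(marked) = 1/2*9/11 + 1/2*8/11 = 17/22

17/22


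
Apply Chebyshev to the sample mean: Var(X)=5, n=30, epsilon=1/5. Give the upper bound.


Var(Xbar) = Var(X)/n = 5/30
Chebyshev: P(|Xbar-mu| >= 1/5) <= Var(Xbar)/(1/5)^2 = (1/6)/(1/25) = 25/6
Bound exceeds 1, so trivial bound: 1

1


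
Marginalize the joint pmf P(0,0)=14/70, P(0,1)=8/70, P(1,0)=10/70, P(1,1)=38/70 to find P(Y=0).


P(Y=0) = P(0,0)+P(1,0) = 14/70 + 10/70 = 24/70 = 12/35

12/35


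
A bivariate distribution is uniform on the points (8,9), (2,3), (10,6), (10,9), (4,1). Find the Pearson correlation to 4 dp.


Cov(X,Y) = 8.3200, Var(X) = 10.5600, Var(Y) = 10.2400
rho = Cov/(sqrt(VarX)*sqrt(VarY)) = 0.8001

0.8001


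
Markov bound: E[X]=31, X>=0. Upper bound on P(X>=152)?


Markov: P(X >= a) <= E[X]/a
P(X >= 152) <= 31/152

31/152


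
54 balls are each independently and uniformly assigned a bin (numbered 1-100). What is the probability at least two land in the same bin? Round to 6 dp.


P(all different) = prod((100-i)/100 for i=0..53) = 0.000000
P(at least one match) = 1 - 0.000000 = 1.000000

1.000000


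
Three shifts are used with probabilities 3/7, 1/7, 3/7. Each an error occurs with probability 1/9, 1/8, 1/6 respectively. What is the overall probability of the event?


P(A) = P(A|B1)P(B1) + P(A|B2)P(B2) + P(A|B3)P(B3)
= 1/9*3/7 + 1/8*1/7 + 1/6*3/7
= 1/21 + 1/56 + 1/14 = 23/168

23/168


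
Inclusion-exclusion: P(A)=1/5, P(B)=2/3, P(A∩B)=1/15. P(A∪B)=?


P(A∪B) = P(A) + P(B) - P(A∩B)
= 1/5 + 2/3 - 1/15 = 4/5

4/5


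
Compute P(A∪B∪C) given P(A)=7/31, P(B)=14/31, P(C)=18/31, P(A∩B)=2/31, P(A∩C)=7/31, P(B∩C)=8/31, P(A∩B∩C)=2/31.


P(A∪B∪C) = P(A)+P(B)+P(C) - P(AB)-P(AC)-P(BC) + P(ABC)
= 7/31+14/31+18/31 - 2/31-7/31-8/31 + 2/31
= 24/31

24/31


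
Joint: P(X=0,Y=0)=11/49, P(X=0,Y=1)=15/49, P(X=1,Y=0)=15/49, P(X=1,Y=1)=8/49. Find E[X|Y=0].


P(Y=0) = 26/49
E[X|Y=0] = (0*11 + 1*15)/26 = 15/26

15/26


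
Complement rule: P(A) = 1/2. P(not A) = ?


P(A') = 1 - P(A) = 1 - 1/2 = 1/2

1/2


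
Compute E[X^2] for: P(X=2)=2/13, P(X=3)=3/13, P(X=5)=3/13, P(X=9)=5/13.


E[X^2] = sum(x^2 * P(x))
= 4*2/13 + 9*3/13 + 25*3/13 + 81*5/13
= 515/13

515/13


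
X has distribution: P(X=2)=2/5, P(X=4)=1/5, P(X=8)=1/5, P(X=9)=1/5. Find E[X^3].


E[X^3] = sum(g(x)*P(x))
= 8*2/5 + 64*1/5 + 512*1/5 + 729*1/5
= 1321/5

1321/5


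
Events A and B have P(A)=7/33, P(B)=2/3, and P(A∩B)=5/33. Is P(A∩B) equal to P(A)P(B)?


P(A)*P(B) = 7/33*2/3 = 14/99
P(A∩B) = 5/33 != 14/99, so not independent

No, A and B are not independent


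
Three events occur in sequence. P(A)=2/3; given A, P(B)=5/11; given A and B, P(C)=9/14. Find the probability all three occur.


P(A∩B∩C) = P(A) * P(B|A) * P(C|A∩B)
= 2/3 * 5/11 * 9/14
= 10/33 * 9/14 = 15/77

15/77


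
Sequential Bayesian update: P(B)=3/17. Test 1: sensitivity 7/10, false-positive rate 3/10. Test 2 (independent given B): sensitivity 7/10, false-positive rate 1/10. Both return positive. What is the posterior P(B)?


After test 1: P(+) = 7/10*3/17 + 3/10*14/17 = 63/170
P(B|+) = (21/170)/(63/170) = 1/3
After test 2 (use post1 as new prior): P(+) = 7/10*1/3 + 1/10*2/3 = 3/10
P(B|+,+) = (7/30)/(3/10) = 7/9

7/9


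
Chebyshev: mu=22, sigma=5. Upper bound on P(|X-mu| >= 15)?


k = 15/5 = 3
Chebyshev: P(|X-mu| >= k*sigma) <= 1/k^2 = 1/3^2 = 1/9

1/9


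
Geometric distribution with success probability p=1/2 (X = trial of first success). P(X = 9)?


P(X=9) = (1-p)^8 * p = (1/2)^8 * 1/2
= 1/256 * 1/2 = 1/512

1/512


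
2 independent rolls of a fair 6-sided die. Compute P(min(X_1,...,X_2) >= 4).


P(min >= 4) = P(all X_i >= 4) = (P(X_1 >= 4))^2
= (3/6)^2 = (1/2)^2 = 1/4

1/4


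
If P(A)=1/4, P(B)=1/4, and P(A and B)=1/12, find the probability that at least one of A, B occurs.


P(A∪B) = P(A) + P(B) - P(A∩B)
= 1/4 + 1/4 - 1/12 = 5/12

5/12


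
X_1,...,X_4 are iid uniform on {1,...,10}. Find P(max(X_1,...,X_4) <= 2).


P(max <= 2) = P(all X_i <= 2) = (P(X_1 <= 2))^4
= (2/10)^4 = (1/5)^4 = 1/625

1/625


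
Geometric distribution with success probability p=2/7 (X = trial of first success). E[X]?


For geometric (trials until first success), E[X] = 1/p = 1/(2/7) = 7/2

7/2


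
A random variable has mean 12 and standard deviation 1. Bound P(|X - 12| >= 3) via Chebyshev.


k = 3/1 = 3
Chebyshev: P(|X-mu| >= k*sigma) <= 1/k^2 = 1/3^2 = 1/9

1/9


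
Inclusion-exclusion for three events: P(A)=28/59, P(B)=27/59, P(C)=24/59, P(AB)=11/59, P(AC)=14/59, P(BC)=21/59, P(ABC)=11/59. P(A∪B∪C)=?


P(A∪B∪C) = P(A)+P(B)+P(C) - P(AB)-P(AC)-P(BC) + P(ABC)
= 28/59+27/59+24/59 - 11/59-14/59-21/59 + 11/59
= 44/59

44/59


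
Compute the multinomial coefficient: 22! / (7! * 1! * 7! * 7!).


22! = 1124000727777607680000
Denominator: 7!=5040 * 1!=1 * 7!=5040 * 7!=5040
Coefficient = 1124000727777607680000 / 128024064000 = 8779605120

8779605120


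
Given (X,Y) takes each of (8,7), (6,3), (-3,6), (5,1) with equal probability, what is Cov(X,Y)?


E[X]=4, E[Y]=17/4, E[XY]=61/4
Cov(X,Y) = E[XY] - E[X]E[Y] = 61/4 - 4*17/4 = -7/4

-7/4


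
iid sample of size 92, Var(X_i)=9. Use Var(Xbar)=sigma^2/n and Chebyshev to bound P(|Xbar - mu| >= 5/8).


Var(Xbar) = Var(X)/n = 9/92
Chebyshev: P(|Xbar-mu| >= 5/8) <= Var(Xbar)/(5/8)^2 = (9/92)/(25/64) = 144/575

144/575


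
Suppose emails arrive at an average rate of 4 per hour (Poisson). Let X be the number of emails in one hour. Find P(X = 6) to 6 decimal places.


P(X=6) = e^(-4) * 4^6 / 6!
≈ 0.01831563889 * 4096 / 720
≈ 0.104196

0.104196


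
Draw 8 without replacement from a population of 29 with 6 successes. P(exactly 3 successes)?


P(X=3) = C(6,3)*C(23,5) / C(29,8)
= 20*33649 / 4292145
= 672980/4292145 = 532/3393

532/3393


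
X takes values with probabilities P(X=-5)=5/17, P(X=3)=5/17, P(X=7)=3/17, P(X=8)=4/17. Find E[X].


E[X] = sum(x * P(x))
= -5*5/17 + 3*5/17 + 7*3/17 + 8*4/17
= 43/17

43/17


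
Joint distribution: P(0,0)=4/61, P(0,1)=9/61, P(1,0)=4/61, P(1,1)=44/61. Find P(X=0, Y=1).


Read from table: P(X=0, Y=1) = 9/61

9/61


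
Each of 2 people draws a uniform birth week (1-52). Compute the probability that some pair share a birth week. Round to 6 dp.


P(all different) = prod((52-i)/52 for i=0..1) = 0.980769
P(at least one match) = 1 - 0.980769 = 0.019231

0.019231


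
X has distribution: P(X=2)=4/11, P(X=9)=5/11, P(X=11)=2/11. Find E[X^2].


E[X^2] = sum(g(x)*P(x))
= 4*4/11 + 81*5/11 + 121*2/11
= 663/11

663/11


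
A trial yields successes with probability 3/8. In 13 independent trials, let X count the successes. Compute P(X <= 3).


P(X<=3) = P(X=0) + P(X=1) + P(X=2) + P(X=3)
= 1220703125/549755813888 + 9521484375/549755813888 + 17138671875/274877906944 + 37705078125/274877906944
= 30107421875/137438953472

30107421875/137438953472


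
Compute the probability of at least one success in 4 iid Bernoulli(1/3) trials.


P(at least one) = 1 - P(none)
P(none) = (1 - 1/3)^4 = (2/3)^4 = 16/81
P(at least one) = 1 - 16/81 = 65/81

65/81


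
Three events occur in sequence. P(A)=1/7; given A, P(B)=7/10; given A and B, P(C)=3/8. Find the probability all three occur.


P(A∩B∩C) = P(A) * P(B|A) * P(C|A∩B)
= 1/7 * 7/10 * 3/8
= 1/10 * 3/8 = 3/80

3/80


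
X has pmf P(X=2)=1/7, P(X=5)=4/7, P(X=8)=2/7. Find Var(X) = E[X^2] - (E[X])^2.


E[X] = 38/7, E[X^2] = 232/7
Var(X) = E[X^2] - (E[X])^2 = 232/7 - (38/7)^2 = 180/49

180/49


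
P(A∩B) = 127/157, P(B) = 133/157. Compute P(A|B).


P(A|B) = P(A∩B)/P(B) = (127/157)/(133/157) = 127/133

127/133


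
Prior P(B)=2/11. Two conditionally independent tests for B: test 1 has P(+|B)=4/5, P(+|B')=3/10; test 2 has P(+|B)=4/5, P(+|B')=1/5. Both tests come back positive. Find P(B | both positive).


After test 1: P(+) = 4/5*2/11 + 3/10*9/11 = 43/110
P(B|+) = (8/55)/(43/110) = 16/43
After test 2 (use post1 as new prior): P(+) = 4/5*16/43 + 1/5*27/43 = 91/215
P(B|+,+) = (64/215)/(91/215) = 64/91

64/91


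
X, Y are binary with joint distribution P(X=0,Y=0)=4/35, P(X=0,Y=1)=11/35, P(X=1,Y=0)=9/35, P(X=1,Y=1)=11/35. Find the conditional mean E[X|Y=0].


P(Y=0) = 13/35
E[X|Y=0] = (0*4 + 1*9)/13 = 9/13

9/13


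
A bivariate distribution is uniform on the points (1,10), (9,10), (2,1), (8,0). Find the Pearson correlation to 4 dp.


Cov(X,Y) = -0.7500, Var(X) = 12.5000, Var(Y) = 22.6875
rho = Cov/(sqrt(VarX)*sqrt(VarY)) = -0.0445

-0.0445


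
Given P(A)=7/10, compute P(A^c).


P(A') = 1 - P(A) = 1 - 7/10 = 3/10

3/10


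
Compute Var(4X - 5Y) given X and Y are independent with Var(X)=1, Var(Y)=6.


Independence => Cov(X,Y)=0
Var(4X - 5Y) = 4^2*Var(X) + (-5)^2*Var(Y)
= 16*1 + 25*6 = 166

166


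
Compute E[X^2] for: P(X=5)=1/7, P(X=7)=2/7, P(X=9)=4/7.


E[X^2] = sum(x^2 * P(x))
= 25*1/7 + 49*2/7 + 81*4/7
= 447/7

447/7


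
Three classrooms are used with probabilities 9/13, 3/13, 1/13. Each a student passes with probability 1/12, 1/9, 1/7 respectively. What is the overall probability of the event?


P(A) = P(A|B1)P(B1) + P(A|B2)P(B2) + P(A|B3)P(B3)
= 1/12*9/13 + 1/9*3/13 + 1/7*1/13
= 3/52 + 1/39 + 1/91 = 103/1092

103/1092


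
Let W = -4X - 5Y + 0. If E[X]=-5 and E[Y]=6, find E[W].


E[-4X - 5Y + 0] = -4*E[X] - 5*E[Y] + 0
= (-4)*(-5) + (-5)*(6) + (0)
= 20 - 30 + 0 = -10

-10


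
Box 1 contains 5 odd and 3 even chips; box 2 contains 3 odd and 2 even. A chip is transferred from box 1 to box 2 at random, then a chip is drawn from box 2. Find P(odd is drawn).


P(transfer odd) = 5/8; P(transfer even) = 3/8
If odd transferred: Urn II has 4 odd of 6, so P(odd|odd moved) = 2/3
If even transferred: Urn II has 3 odd of 6, so P(odd|even moved) = 1/2
By total probability: P(odd) = 5/8*2/3 + 3/8*1/2 = 29/48

29/48


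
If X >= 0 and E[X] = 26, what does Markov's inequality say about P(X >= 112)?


Markov: P(X >= a) <= E[X]/a
P(X >= 112) <= 26/112 = 13/56

13/56


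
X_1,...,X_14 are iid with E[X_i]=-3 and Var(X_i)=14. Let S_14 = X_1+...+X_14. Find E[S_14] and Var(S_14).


E[S_n] = n*mu = 14*-3 = -42
Var(S_n) = n*sigma^2 = 14*14 = 196

E[S_14]=-42, Var(S_14)=196


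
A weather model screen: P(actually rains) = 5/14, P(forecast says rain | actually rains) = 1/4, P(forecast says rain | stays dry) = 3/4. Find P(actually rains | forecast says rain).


P(A) = P(A|B)P(B) + P(A|B')P(B') = 1/4*5/14 + 3/4*9/14 = 4/7
P(B|A) = P(A|B)P(B)/P(A) = (5/56)/(4/7) = 5/32

5/32


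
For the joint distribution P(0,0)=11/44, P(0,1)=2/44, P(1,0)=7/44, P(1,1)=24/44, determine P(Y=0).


P(Y=0) = P(0,0)+P(1,0) = 11/44 + 7/44 = 18/44 = 9/22

9/22


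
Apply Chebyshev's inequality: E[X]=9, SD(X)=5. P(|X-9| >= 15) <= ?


k = 15/5 = 3
Chebyshev: P(|X-mu| >= k*sigma) <= 1/k^2 = 1/3^2 = 1/9

1/9


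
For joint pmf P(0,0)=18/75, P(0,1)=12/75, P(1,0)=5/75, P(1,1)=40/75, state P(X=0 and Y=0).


Read from table: P(X=0, Y=0) = 18/75 = 6/25

6/25


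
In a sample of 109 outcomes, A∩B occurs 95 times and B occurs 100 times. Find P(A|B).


P(A|B) = P(A∩B)/P(B) = (95/109)/(100/109) = 95/100 = 19/20

19/20


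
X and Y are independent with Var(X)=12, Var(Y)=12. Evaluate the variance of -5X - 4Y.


Independence => Cov(X,Y)=0
Var(-5X - 4Y) = (-5)^2*Var(X) + (-4)^2*Var(Y)
= 25*12 + 16*12 = 492

492


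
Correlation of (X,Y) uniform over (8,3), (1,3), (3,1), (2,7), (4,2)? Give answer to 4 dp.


Cov(X,Y) = -1.1200, Var(X) = 5.8400, Var(Y) = 4.1600
rho = Cov/(sqrt(VarX)*sqrt(VarY)) = -0.2272

-0.2272


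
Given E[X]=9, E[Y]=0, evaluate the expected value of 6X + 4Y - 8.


E[6X + 4Y - 8] = 6*E[X] + 4*E[Y] - 8
= (6)*(9) + (4)*(0) + (-8)
= 54 + 0 - 8 = 46

46


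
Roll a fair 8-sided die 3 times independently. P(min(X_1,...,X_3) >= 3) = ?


P(min >= 3) = P(all X_i >= 3) = (P(X_1 >= 3))^3
= (6/8)^3 = (3/4)^3 = 27/64

27/64


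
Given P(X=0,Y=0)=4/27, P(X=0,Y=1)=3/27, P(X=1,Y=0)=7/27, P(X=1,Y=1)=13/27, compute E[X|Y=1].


P(Y=1) = 16/27
E[X|Y=1] = (0*3 + 1*13)/16 = 13/16

13/16


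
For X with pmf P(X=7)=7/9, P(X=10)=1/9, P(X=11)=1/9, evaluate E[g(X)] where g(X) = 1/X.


E[1/X] = sum(g(x)*P(x))
= 1/7*7/9 + 1/10*1/9 + 1/11*1/9
= 131/990

131/990


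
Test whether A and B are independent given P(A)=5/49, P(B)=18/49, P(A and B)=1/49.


P(A)*P(B) = 5/49*18/49 = 90/2401
P(A∩B) = 1/49 != 90/2401, so not independent

No, A and B are not independent


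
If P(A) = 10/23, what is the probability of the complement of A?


P(A') = 1 - P(A) = 1 - 10/23 = 13/23

13/23


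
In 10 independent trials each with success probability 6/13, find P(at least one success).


P(at least one) = 1 - P(none)
P(none) = (1 - 6/13)^10 = (7/13)^10 = 282475249/137858491849
P(at least one) = 1 - 282475249/137858491849 = 137576016600/137858491849

137576016600/137858491849


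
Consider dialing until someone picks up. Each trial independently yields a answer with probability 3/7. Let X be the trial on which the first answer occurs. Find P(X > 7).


P(X > 7) = P(first 7 trials all fail) = (1-p)^7 = (4/7)^7 = 16384/823543

16384/823543


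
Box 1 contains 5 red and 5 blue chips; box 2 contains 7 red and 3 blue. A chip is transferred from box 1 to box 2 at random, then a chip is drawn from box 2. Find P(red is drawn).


P(transfer red) = 5/10 = 1/2; P(transfer blue) = 1/2
If red transferred: Urn II has 8 red of 11, so P(red|red moved) = 8/11
If blue transferred: Urn II has 7 red of 11, so P(red|blue moved) = 7/11
By total probability: P(red) = 1/2*8/11 + 1/2*7/11 = 15/22

15/22


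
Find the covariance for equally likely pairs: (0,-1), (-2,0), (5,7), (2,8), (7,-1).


E[X]=12/5, E[Y]=13/5, E[XY]=44/5
Cov(X,Y) = E[XY] - E[X]E[Y] = 44/5 - 12/5*13/5 = 64/25

64/25


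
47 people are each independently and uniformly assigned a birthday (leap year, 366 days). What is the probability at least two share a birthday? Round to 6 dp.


P(all different) = prod((366-i)/366 for i=0..46) = 0.045628
P(at least one match) = 1 - 0.045628 = 0.954372

0.954372


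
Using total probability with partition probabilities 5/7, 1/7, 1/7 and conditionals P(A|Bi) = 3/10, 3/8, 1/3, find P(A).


P(A) = P(A|B1)P(B1) + P(A|B2)P(B2) + P(A|B3)P(B3)
= 3/10*5/7 + 3/8*1/7 + 1/3*1/7
= 3/14 + 3/56 + 1/21 = 53/168

53/168


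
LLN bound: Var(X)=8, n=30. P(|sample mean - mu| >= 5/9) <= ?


Var(Xbar) = Var(X)/n = 8/30
Chebyshev: P(|Xbar-mu| >= 5/9) <= Var(Xbar)/(5/9)^2 = (4/15)/(25/81) = 108/125

108/125


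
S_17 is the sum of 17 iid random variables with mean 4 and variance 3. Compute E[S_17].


E[S_n] = n*E[X_1] = 17*4 = 68

68


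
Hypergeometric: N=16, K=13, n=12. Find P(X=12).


P(X=12) = C(13,12)*C(3,0) / C(16,12)
= 13*1 / 1820
= 13/1820 = 1/140

1/140


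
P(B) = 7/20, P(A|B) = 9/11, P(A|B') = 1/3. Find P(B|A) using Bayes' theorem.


P(A) = P(A|B)P(B) + P(A|B')P(B') = 9/11*7/20 + 1/3*13/20 = 83/165
P(B|A) = P(A|B)P(B)/P(A) = (63/220)/(83/165) = 189/332

189/332


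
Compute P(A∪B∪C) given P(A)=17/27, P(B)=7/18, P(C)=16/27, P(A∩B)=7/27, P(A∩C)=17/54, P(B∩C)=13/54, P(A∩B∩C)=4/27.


P(A∪B∪C) = P(A)+P(B)+P(C) - P(AB)-P(AC)-P(BC) + P(ABC)
= 17/27+7/18+16/27 - 7/27-17/54-13/54 + 4/27
= 17/18

17/18


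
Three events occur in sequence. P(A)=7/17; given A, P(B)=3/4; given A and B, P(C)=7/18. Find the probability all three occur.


P(A∩B∩C) = P(A) * P(B|A) * P(C|A∩B)
= 7/17 * 3/4 * 7/18
= 21/68 * 7/18 = 49/408

49/408


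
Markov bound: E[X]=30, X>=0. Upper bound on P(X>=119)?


Markov: P(X >= a) <= E[X]/a
P(X >= 119) <= 30/119

30/119


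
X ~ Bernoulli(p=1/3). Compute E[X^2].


For Bernoulli: X in {0,1}
E[X^2] = 0^2*(1-1/3) + 1^2*1/3 = 1/3

1/3


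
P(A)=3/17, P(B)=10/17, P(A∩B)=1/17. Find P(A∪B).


P(A∪B) = P(A) + P(B) - P(A∩B)
= 3/17 + 10/17 - 1/17 = 12/17

12/17


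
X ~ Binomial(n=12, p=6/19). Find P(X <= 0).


P(X<=0) = P(X=0)
= 23298085122481/2213314919066161
= 23298085122481/2213314919066161

23298085122481/2213314919066161


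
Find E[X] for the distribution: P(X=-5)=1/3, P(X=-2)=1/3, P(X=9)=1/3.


E[X] = sum(x * P(x))
= -5*1/3 - 2*1/3 + 9*1/3
= 2/3

2/3


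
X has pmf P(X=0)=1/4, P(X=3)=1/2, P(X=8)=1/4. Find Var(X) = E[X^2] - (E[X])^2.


E[X] = 7/2, E[X^2] = 41/2
Var(X) = E[X^2] - (E[X])^2 = 41/2 - (7/2)^2 = 33/4

33/4


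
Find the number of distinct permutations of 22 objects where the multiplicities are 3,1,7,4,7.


22! = 1124000727777607680000
Denominator: 3!=6 * 1!=1 * 7!=5040 * 4!=24 * 7!=5040
Coefficient = 1124000727777607680000 / 3657830400 = 307286179200

307286179200


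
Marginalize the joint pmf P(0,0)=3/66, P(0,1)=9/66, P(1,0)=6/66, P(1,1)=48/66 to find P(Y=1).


P(Y=1) = P(0,1)+P(1,1) = 9/66 + 48/66 = 57/66 = 19/22

19/22


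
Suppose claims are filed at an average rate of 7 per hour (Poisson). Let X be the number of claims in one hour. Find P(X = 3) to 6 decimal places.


P(X=3) = e^(-7) * 7^3 / 3!
≈ 0.0009118819656 * 343 / 6
≈ 0.052129

0.052129


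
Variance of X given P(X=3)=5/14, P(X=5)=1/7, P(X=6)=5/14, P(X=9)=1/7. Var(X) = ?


E[X] = 73/14, E[X^2] = 437/14
Var(X) = E[X^2] - (E[X])^2 = 437/14 - (73/14)^2 = 789/196

789/196


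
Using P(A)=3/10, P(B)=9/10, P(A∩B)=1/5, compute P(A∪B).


P(A∪B) = P(A) + P(B) - P(A∩B)
= 3/10 + 9/10 - 1/5 = 1

1


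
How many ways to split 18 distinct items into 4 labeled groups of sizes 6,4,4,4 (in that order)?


18! = 6402373705728000
Denominator: 6!=720 * 4!=24 * 4!=24 * 4!=24
Coefficient = 6402373705728000 / 9953280 = 643242600

643242600


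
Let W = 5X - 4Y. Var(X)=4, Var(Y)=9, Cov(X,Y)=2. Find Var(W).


Var(5X - 4Y) = 5^2*Var(X) + (-4)^2*Var(Y) + 2*5*(-4)*Cov(X,Y)
= 25*4 + 16*9 - 40*2
= 100 + 144 - 80 = 164

164


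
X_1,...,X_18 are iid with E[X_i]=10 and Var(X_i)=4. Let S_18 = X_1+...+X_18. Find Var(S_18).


By independence, Var(S_n) = n*Var(X_1) = 18*4 = 72

72


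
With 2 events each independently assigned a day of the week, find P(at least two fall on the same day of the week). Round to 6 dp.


P(all different) = prod((7-i)/7 for i=0..1) = 0.857143
P(at least one match) = 1 - 0.857143 = 0.142857

0.142857


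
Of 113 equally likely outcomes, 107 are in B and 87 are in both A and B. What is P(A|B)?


P(A|B) = P(A∩B)/P(B) = (87/113)/(107/113) = 87/107

87/107


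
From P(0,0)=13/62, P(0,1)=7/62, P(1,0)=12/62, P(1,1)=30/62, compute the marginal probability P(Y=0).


P(Y=0) = P(0,0)+P(1,0) = 13/62 + 12/62 = 25/62

25/62


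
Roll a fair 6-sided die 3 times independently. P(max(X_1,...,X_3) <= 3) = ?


P(max <= 3) = P(all X_i <= 3) = (P(X_1 <= 3))^3
= (3/6)^3 = (1/2)^3 = 1/8

1/8


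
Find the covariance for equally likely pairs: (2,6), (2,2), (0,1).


E[X]=4/3, E[Y]=3, E[XY]=16/3
Cov(X,Y) = E[XY] - E[X]E[Y] = 16/3 - 4/3*3 = 4/3

4/3


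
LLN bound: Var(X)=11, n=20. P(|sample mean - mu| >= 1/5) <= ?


Var(Xbar) = Var(X)/n = 11/20
Chebyshev: P(|Xbar-mu| >= 1/5) <= Var(Xbar)/(1/5)^2 = (11/20)/(1/25) = 55/4
Bound exceeds 1, so trivial bound: 1

1


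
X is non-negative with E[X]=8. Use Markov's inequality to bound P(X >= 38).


Markov: P(X >= a) <= E[X]/a
P(X >= 38) <= 8/38 = 4/19

4/19


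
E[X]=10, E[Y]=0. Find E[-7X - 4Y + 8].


E[-7X - 4Y + 8] = -7*E[X] - 4*E[Y] + 8
= (-7)*(10) + (-4)*(0) + (8)
= -70 + 0 + 8 = -62

-62


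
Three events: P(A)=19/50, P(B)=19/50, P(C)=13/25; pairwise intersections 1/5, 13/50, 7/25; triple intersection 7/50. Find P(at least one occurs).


P(A∪B∪C) = P(A)+P(B)+P(C) - P(AB)-P(AC)-P(BC) + P(ABC)
= 19/50+19/50+13/25 - 1/5-13/50-7/25 + 7/50
= 17/25

17/25


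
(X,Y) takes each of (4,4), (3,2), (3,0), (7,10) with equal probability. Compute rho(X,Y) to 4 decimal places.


Cov(X,Y) = 6.0000, Var(X) = 2.6875, Var(Y) = 14.0000
rho = Cov/(sqrt(VarX)*sqrt(VarY)) = 0.9782

0.9782


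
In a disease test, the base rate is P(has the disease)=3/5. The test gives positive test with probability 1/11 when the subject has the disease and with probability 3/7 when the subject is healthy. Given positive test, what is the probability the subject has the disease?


P(A) = P(A|B)P(B) + P(A|B')P(B') = 1/11*3/5 + 3/7*2/5 = 87/385
P(B|A) = P(A|B)P(B)/P(A) = (3/55)/(87/385) = 7/29

7/29


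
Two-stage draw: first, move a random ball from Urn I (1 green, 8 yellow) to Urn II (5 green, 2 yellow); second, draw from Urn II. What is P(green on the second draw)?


P(transfer green) = 1/9; P(transfer yellow) = 8/9
If green transferred: Urn II has 6 green of 8, so P(green|green moved) = 3/4
If yellow transferred: Urn II has 5 green of 8, so P(green|yellow moved) = 5/8
By total probability: P(green) = 1/9*3/4 + 8/9*5/8 = 23/36

23/36


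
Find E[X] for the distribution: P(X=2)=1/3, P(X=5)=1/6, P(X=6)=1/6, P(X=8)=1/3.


E[X] = sum(x * P(x))
= 2*1/3 + 5*1/6 + 6*1/6 + 8*1/3
= 31/6

31/6


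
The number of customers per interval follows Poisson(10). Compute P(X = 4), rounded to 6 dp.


P(X=4) = e^(-10) * 10^4 / 4!
≈ 0.00004539992976 * 10000 / 24
≈ 0.018917

0.018917


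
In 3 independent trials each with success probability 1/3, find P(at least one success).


P(at least one) = 1 - P(none)
P(none) = (1 - 1/3)^3 = (2/3)^3 = 8/27
P(at least one) = 1 - 8/27 = 19/27

19/27


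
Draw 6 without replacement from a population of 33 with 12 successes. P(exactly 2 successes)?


P(X=2) = C(12,2)*C(21,4) / C(33,6)
= 66*5985 / 1107568
= 395010/1107568 = 2565/7192

2565/7192


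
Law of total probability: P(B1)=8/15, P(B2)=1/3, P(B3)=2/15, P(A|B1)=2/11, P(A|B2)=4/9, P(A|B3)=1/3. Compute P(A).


P(A) = P(A|B1)P(B1) + P(A|B2)P(B2) + P(A|B3)P(B3)
= 2/11*8/15 + 4/9*1/3 + 1/3*2/15
= 16/165 + 4/27 + 2/45 = 86/297

86/297


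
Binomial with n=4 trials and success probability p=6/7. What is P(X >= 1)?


P(X>=1) = P(X=1) + P(X=2) + P(X=3) + P(X=4)
= 24/2401 + 216/2401 + 864/2401 + 1296/2401
= 2400/2401

2400/2401


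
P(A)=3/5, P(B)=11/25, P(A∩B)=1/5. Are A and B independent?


P(A)*P(B) = 3/5*11/25 = 33/125
P(A∩B) = 1/5 != 33/125, so not independent

No, A and B are not independent


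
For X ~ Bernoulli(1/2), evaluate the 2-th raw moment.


For Bernoulli: X in {0,1}
E[X^2] = 0^2*(1-1/2) + 1^2*1/2 = 1/2

1/2


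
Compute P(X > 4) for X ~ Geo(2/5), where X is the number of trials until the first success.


P(X > 4) = P(first 4 trials all fail) = (1-p)^4 = (3/5)^4 = 81/625

81/625


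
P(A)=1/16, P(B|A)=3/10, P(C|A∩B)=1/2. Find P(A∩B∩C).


P(A∩B∩C) = P(A) * P(B|A) * P(C|A∩B)
= 1/16 * 3/10 * 1/2
= 3/160 * 1/2 = 3/320

3/320


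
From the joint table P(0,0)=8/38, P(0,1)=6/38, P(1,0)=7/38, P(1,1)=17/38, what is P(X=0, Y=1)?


Read from table: P(X=0, Y=1) = 6/38 = 3/19

3/19


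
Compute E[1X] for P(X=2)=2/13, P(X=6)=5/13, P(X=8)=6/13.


E[1X] = sum(g(x)*P(x))
= 2*2/13 + 6*5/13 + 8*6/13
= 82/13

82/13


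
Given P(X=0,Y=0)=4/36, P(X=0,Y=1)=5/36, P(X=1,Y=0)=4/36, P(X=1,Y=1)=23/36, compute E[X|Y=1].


P(Y=1) = 28/36
E[X|Y=1] = (0*5 + 1*23)/28 = 23/28

23/28


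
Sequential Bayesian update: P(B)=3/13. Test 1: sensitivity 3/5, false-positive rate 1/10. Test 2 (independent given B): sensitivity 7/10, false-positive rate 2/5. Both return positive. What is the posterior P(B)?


After test 1: P(+) = 3/5*3/13 + 1/10*10/13 = 14/65
P(B|+) = (9/65)/(14/65) = 9/14
After test 2 (use post1 as new prior): P(+) = 7/10*9/14 + 2/5*5/14 = 83/140
P(B|+,+) = (9/20)/(83/140) = 63/83

63/83


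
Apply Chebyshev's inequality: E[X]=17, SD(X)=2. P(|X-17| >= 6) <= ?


k = 6/2 = 3
Chebyshev: P(|X-mu| >= k*sigma) <= 1/k^2 = 1/3^2 = 1/9

1/9


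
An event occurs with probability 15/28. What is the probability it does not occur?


P(A') = 1 - P(A) = 1 - 15/28 = 13/28

13/28


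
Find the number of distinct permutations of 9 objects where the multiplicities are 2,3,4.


9! = 362880
Denominator: 2!=2 * 3!=6 * 4!=24
Coefficient = 362880 / 288 = 1260

1260


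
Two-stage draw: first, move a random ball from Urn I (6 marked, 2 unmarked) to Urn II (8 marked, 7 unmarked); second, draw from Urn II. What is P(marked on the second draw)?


P(transfer marked) = 6/8 = 3/4; P(transfer unmarked) = 1/4
If marked transferred: Urn II has 9 marked of 16, so P(marked|marked moved) = 9/16
If unmarked transferred: Urn II has 8 marked of 16, so P(marked|unmarked moved) = 1/2
By total probability: P(marked) = 3/4*9/16 + 1/4*1/2 = 35/64

35/64


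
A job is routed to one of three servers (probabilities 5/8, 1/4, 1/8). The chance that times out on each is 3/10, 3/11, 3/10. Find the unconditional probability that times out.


P(A) = P(A|B1)P(B1) + P(A|B2)P(B2) + P(A|B3)P(B3)
= 3/10*5/8 + 3/11*1/4 + 3/10*1/8
= 3/16 + 3/44 + 3/80 = 129/440

129/440


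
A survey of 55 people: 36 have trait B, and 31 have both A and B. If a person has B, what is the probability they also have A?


P(A|B) = P(A∩B)/P(B) = (31/55)/(36/55) = 31/36

31/36


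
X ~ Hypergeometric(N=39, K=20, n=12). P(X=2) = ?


P(X=2) = C(20,2)*C(19,10) / C(39,12)
= 190*92378 / 3910797436
= 17551820/3910797436 = 1045/232841

1045/232841


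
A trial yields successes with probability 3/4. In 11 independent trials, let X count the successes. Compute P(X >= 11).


P(X>=11) = P(X=11)
= 177147/4194304
= 177147/4194304

177147/4194304


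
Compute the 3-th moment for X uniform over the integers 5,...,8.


E[X^3] = (1/4) * sum(x^3 for x=5..8)
= 1196/4 = 299

299


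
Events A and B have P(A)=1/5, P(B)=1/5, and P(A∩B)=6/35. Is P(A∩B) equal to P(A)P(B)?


P(A)*P(B) = 1/5*1/5 = 1/25
P(A∩B) = 6/35 != 1/25, so not independent

No, A and B are not independent


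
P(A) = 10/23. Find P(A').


P(A') = 1 - P(A) = 1 - 10/23 = 13/23

13/23


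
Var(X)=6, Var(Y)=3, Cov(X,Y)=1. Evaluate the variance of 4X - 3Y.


Var(4X - 3Y) = 4^2*Var(X) + (-3)^2*Var(Y) + 2*4*(-3)*Cov(X,Y)
= 16*6 + 9*3 - 24*1
= 96 + 27 - 24 = 99

99


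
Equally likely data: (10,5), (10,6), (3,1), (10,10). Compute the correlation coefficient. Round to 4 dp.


Cov(X,Y) = 7.8750, Var(X) = 9.1875, Var(Y) = 10.2500
rho = Cov/(sqrt(VarX)*sqrt(VarY)) = 0.8115

0.8115


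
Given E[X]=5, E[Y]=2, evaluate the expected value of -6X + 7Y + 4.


E[-6X + 7Y + 4] = -6*E[X] + 7*E[Y] + 4
= (-6)*(5) + (7)*(2) + (4)
= -30 + 14 + 4 = -12

-12


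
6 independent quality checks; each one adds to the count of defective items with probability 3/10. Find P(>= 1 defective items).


P(at least one) = 1 - P(none)
P(none) = (1 - 3/10)^6 = (7/10)^6 = 117649/1000000
P(at least one) = 1 - 117649/1000000 = 882351/1000000

882351/1000000


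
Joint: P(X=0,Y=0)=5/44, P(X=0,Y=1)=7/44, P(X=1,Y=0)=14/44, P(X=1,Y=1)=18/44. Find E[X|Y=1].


P(Y=1) = 25/44
E[X|Y=1] = (0*7 + 1*18)/25 = 18/25

18/25


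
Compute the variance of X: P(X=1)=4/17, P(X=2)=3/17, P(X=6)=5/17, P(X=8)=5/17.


E[X] = 80/17, E[X^2] = 516/17
Var(X) = E[X^2] - (E[X])^2 = 516/17 - (80/17)^2 = 2372/289

2372/289


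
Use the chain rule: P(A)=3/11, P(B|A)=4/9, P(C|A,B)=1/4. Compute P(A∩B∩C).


P(A∩B∩C) = P(A) * P(B|A) * P(C|A∩B)
= 3/11 * 4/9 * 1/4
= 4/33 * 1/4 = 1/33

1/33


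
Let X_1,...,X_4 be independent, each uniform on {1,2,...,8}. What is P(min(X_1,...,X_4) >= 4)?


P(min >= 4) = P(all X_i >= 4) = (P(X_1 >= 4))^4
= (5/8)^4 = 625/4096

625/4096


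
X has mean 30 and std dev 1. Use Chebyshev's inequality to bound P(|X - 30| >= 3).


k = 3/1 = 3
Chebyshev: P(|X-mu| >= k*sigma) <= 1/k^2 = 1/3^2 = 1/9

1/9


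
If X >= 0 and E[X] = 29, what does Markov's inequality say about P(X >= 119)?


Markov: P(X >= a) <= E[X]/a
P(X >= 119) <= 29/119

29/119


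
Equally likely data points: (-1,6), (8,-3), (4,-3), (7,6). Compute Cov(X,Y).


E[X]=9/2, E[Y]=3/2, E[XY]=0
Cov(X,Y) = E[XY] - E[X]E[Y] = 0 - 9/2*3/2 = -27/4

-27/4


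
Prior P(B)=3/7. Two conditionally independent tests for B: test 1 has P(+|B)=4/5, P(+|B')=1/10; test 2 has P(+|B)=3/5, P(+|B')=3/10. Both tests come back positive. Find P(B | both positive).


After test 1: P(+) = 4/5*3/7 + 1/10*4/7 = 2/5
P(B|+) = (12/35)/(2/5) = 6/7
After test 2 (use post1 as new prior): P(+) = 3/5*6/7 + 3/10*1/7 = 39/70
P(B|+,+) = (18/35)/(39/70) = 12/13

12/13


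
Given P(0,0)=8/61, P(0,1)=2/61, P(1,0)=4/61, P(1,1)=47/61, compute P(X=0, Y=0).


Read from table: P(X=0, Y=0) = 8/61

8/61


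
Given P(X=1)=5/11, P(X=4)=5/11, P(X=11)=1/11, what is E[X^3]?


E[X^3] = sum(g(x)*P(x))
= 1*5/11 + 64*5/11 + 1331*1/11
= 1656/11

1656/11


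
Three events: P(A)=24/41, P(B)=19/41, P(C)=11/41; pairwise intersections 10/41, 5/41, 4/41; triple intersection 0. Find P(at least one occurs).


P(A∪B∪C) = P(A)+P(B)+P(C) - P(AB)-P(AC)-P(BC) + P(ABC)
= 24/41+19/41+11/41 - 10/41-5/41-4/41 + 0
= 35/41

35/41


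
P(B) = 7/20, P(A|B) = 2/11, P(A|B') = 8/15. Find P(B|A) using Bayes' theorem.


P(A) = P(A|B)P(B) + P(A|B')P(B') = 2/11*7/20 + 8/15*13/20 = 677/1650
P(B|A) = P(A|B)P(B)/P(A) = (7/110)/(677/1650) = 105/677

105/677


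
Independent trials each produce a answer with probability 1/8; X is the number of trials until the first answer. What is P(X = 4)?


P(X=4) = (1-p)^3 * p = (7/8)^3 * 1/8
= 343/512 * 1/8 = 343/4096

343/4096


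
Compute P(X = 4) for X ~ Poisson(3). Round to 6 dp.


P(X=4) = e^(-3) * 3^4 / 4!
≈ 0.04978706837 * 81 / 24
≈ 0.168031

0.168031


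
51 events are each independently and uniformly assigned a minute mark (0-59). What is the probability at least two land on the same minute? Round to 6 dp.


P(all different) = prod((60-i)/60 for i=0..50) = 0.000000
P(at least one match) = 1 - 0.000000 = 1.000000

1.000000


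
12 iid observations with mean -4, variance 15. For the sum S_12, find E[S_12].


E[S_n] = n*E[X_1] = 12*-4 = -48

-48


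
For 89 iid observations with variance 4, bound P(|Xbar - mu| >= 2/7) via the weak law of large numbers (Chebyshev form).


Var(Xbar) = Var(X)/n = 4/89
Chebyshev: P(|Xbar-mu| >= 2/7) <= Var(Xbar)/(2/7)^2 = (4/89)/(4/49) = 49/89

49/89


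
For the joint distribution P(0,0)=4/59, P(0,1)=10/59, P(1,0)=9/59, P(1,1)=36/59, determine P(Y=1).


P(Y=1) = P(0,1)+P(1,1) = 10/59 + 36/59 = 46/59

46/59


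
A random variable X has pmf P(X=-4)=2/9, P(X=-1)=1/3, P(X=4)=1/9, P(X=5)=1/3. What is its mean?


E[X] = sum(x * P(x))
= -4*2/9 - 1*1/3 + 4*1/9 + 5*1/3
= 8/9

8/9


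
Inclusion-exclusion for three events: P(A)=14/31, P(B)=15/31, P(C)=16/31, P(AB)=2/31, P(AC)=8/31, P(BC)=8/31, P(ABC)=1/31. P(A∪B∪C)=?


P(A∪B∪C) = P(A)+P(B)+P(C) - P(AB)-P(AC)-P(BC) + P(ABC)
= 14/31+15/31+16/31 - 2/31-8/31-8/31 + 1/31
= 28/31

28/31


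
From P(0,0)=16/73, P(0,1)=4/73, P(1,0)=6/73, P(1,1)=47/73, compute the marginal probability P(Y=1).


P(Y=1) = P(0,1)+P(1,1) = 4/73 + 47/73 = 51/73

51/73


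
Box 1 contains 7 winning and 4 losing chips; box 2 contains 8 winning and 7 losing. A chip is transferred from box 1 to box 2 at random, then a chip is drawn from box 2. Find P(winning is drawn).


P(transfer winning) = 7/11; P(transfer losing) = 4/11
If winning transferred: Urn II has 9 winning of 16, so P(winning|winning moved) = 9/16
If losing transferred: Urn II has 8 winning of 16, so P(winning|losing moved) = 1/2
By total probability: P(winning) = 7/11*9/16 + 4/11*1/2 = 95/176

95/176


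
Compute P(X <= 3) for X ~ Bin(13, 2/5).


P(X<=3) = P(X=0) + P(X=1) + P(X=2) + P(X=3)
= 1594323/1220703125 + 13817466/1220703125 + 55269864/1220703125 + 135104112/1220703125
= 41157153/244140625

41157153/244140625


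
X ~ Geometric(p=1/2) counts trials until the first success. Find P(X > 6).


P(X > 6) = P(first 6 trials all fail) = (1-p)^6 = (1/2)^6 = 1/64

1/64


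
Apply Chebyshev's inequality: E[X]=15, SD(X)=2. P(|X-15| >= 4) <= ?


k = 4/2 = 2
Chebyshev: P(|X-mu| >= k*sigma) <= 1/k^2 = 1/2^2 = 1/4

1/4


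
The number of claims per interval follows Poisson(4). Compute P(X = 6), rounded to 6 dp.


P(X=6) = e^(-4) * 4^6 / 6!
≈ 0.01831563889 * 4096 / 720
≈ 0.104196

0.104196


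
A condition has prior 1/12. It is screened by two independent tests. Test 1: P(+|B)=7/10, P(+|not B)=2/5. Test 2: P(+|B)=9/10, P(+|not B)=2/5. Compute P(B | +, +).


After test 1: P(+) = 7/10*1/12 + 2/5*11/12 = 17/40
P(B|+) = (7/120)/(17/40) = 7/51
After test 2 (use post1 as new prior): P(+) = 9/10*7/51 + 2/5*44/51 = 239/510
P(B|+,+) = (21/170)/(239/510) = 63/239

63/239


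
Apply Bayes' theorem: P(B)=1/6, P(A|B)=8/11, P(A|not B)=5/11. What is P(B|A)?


P(A) = P(A|B)P(B) + P(A|B')P(B') = 8/11*1/6 + 5/11*5/6 = 1/2
P(B|A) = P(A|B)P(B)/P(A) = (4/33)/(1/2) = 8/33

8/33


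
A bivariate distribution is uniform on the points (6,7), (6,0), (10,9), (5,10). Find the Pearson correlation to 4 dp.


Cov(X,Y) = 1.6250, Var(X) = 3.6875, Var(Y) = 15.2500
rho = Cov/(sqrt(VarX)*sqrt(VarY)) = 0.2167

0.2167


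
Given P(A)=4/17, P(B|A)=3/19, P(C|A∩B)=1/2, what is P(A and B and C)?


P(A∩B∩C) = P(A) * P(B|A) * P(C|A∩B)
= 4/17 * 3/19 * 1/2
= 12/323 * 1/2 = 6/323

6/323


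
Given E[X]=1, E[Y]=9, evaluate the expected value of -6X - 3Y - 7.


E[-6X - 3Y - 7] = -6*E[X] - 3*E[Y] - 7
= (-6)*(1) + (-3)*(9) + (-7)
= -6 - 27 - 7 = -40

-40


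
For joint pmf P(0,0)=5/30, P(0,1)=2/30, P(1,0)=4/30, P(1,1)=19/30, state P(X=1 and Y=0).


Read from table: P(X=1, Y=0) = 4/30 = 2/15

2/15


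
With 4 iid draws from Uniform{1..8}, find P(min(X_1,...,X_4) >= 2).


P(min >= 2) = P(all X_i >= 2) = (P(X_1 >= 2))^4
= (7/8)^4 = 2401/4096

2401/4096


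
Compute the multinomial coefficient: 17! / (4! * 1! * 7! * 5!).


17! = 355687428096000
Denominator: 4!=24 * 1!=1 * 7!=5040 * 5!=120
Coefficient = 355687428096000 / 14515200 = 24504480

24504480


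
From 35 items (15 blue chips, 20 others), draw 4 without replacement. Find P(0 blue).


P(X=0) = C(15,0)*C(20,4) / C(35,4)
= 1*4845 / 52360
= 4845/52360 = 57/616

57/616


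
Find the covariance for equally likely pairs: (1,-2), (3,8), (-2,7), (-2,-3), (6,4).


E[X]=6/5, E[Y]=14/5, E[XY]=38/5
Cov(X,Y) = E[XY] - E[X]E[Y] = 38/5 - 6/5*14/5 = 106/25

106/25


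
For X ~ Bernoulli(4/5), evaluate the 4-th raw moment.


For Bernoulli: X in {0,1}
E[X^4] = 0^4*(1-4/5) + 1^4*4/5 = 4/5

4/5


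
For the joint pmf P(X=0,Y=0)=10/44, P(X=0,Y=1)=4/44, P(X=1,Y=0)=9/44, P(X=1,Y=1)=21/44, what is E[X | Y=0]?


P(Y=0) = 19/44
E[X|Y=0] = (0*10 + 1*9)/19 = 9/19

9/19


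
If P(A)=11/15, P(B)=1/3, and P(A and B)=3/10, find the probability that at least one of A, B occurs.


P(A∪B) = P(A) + P(B) - P(A∩B)
= 11/15 + 1/3 - 3/10 = 23/30

23/30


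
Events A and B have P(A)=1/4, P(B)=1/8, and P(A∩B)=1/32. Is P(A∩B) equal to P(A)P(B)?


P(A)*P(B) = 1/4*1/8 = 1/32
P(A∩B) = 1/32, which equals P(A)P(B), so independent

Yes, A and B are independent


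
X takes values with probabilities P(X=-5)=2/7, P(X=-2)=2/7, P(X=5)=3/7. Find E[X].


E[X] = sum(x * P(x))
= -5*2/7 - 2*2/7 + 5*3/7
= 1/7

1/7


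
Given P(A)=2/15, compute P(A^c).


P(A') = 1 - P(A) = 1 - 2/15 = 13/15

13/15


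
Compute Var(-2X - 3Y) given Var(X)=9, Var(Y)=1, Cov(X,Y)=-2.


Var(-2X - 3Y) = (-2)^2*Var(X) + (-3)^2*Var(Y) + 2*(-2)*(-3)*Cov(X,Y)
= 4*9 + 9*1 + 12*(-2)
= 36 + 9 - 24 = 21

21


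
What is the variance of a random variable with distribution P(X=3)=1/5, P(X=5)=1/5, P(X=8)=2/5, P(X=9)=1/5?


E[X] = 33/5, E[X^2] = 243/5
Var(X) = E[X^2] - (E[X])^2 = 243/5 - (33/5)^2 = 126/25

126/25


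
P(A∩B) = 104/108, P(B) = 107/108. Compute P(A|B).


P(A|B) = P(A∩B)/P(B) = (104/108)/(107/108) = 104/107

104/107


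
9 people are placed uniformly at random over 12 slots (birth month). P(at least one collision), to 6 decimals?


P(all different) = prod((12-i)/12 for i=0..8) = 0.015472
P(at least one match) = 1 - 0.015472 = 0.984528

0.984528
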